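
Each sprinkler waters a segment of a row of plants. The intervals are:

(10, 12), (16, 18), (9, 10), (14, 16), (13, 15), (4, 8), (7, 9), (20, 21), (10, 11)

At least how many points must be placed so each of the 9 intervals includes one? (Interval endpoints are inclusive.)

5

Sort by right endpoint; whenever an interval is uncovered, place a point at its right end.
Sorted: [4,8] [7,9] [9,10] [10,11] [10,12] [13,15] [14,16] [16,18] [20,21]
{[4,8],[7,9]} hit by 8; {[9,10],[10,11],[10,12]} hit by 10; {[13,15],[14,16]} hit by 15; {[16,18]} hit by 18; {[20,21]} hit by 21.
Points: 8, 10, 15, 18, 21 (5 total).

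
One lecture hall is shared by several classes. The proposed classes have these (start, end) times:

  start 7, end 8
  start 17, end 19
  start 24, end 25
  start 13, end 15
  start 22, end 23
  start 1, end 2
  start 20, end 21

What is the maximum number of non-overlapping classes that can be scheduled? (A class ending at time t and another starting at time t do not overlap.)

7

Sort by end time and greedily take each interval whose start is ≥ the last chosen end.
By end time: (1,2), (7,8), (13,15), (17,19), (20,21), (22,23), (24,25).
Pick (1,2); next start ≥ 2 → (7,8); next start ≥ 8 → (13,15); next start ≥ 15 → (17,19); next start ≥ 19 → (20,21); next start ≥ 21 → (22,23); next start ≥ 23 → (24,25).
Selected 7 classes.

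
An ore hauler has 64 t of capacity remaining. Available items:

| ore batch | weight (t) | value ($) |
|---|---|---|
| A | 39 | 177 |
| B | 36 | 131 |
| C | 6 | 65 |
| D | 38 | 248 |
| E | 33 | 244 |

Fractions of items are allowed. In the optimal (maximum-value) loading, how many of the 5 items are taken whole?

2

Sort by value per unit weight and fill in that order.
Ratios (sorted): C 10.83, E 7.39, D 6.53, A 4.54, B 3.64
take C (6 @ 65); take E (33 @ 244); take 25/38 of D → 163.16. Capacity used 64/64.
2 item(s) taken whole; one partial (take 25/38 of D).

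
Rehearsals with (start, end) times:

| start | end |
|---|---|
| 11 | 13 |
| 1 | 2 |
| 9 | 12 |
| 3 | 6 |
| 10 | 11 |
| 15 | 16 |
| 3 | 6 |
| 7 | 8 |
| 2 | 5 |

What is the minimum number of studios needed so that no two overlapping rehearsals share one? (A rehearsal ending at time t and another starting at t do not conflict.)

starts: [1, 2, 3, 3, 7, 9, 10, 11, 15]
ends:   [2, 5, 6, 6, 8, 11, 12, 13, 16]
s1→1 e2→0 s2→1 s3→2 s3→3  — peak 3.

3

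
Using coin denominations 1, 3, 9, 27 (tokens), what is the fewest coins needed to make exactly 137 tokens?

7

Use the largest denomination that fits, subtract, and repeat.
137 − 5×27→2 − 2×1→0
Total coins = 5 + 2 = 7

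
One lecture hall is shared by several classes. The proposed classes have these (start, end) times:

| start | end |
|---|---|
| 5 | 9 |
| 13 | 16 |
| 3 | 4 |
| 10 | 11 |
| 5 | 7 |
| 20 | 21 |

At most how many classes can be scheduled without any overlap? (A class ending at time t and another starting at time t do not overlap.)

Sorted by end: (3,4)  (5,7)  (5,9)  (10,11)  (13,16)  (20,21)
take (3,4); take (5,7); take (10,11); take (13,16); take (20,21).
Selected 5 classes.

5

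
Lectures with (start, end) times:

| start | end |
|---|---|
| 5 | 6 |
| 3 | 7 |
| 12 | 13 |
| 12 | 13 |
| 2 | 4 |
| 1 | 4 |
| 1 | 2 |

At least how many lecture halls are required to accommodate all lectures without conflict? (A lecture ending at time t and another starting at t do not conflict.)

The answer is the maximum number of intervals overlapping at any instant.
starts: [1, 1, 2, 3, 5, 12, 12]
ends:   [2, 4, 4, 6, 7, 13, 13]
s1→1 s1→2 e2→1 s2→2 s3→3  — peak 3.

3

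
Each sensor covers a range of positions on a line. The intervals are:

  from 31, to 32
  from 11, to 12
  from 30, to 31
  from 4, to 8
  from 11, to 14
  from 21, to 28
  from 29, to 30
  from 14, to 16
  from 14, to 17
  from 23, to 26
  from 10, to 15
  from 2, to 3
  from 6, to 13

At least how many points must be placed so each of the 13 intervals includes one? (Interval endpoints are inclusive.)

7

Sort by right endpoint; whenever an interval is uncovered, place a point at its right end.
Sorted: [2,3] [4,8] [11,12] [6,13] [11,14] [10,15] [14,16] [14,17] [23,26] [21,28] [29,30] [30,31] [31,32]
{[2,3]} hit by 3; {[4,8]} hit by 8; {[11,12],[6,13],[11,14],[10,15]} hit by 12; {[14,16],[14,17]} hit by 16; {[23,26],[21,28]} hit by 26; {[29,30],[30,31]} hit by 30; {[31,32]} hit by 32.
Points: 3, 8, 12, 16, 26, 30, 32 (7 total).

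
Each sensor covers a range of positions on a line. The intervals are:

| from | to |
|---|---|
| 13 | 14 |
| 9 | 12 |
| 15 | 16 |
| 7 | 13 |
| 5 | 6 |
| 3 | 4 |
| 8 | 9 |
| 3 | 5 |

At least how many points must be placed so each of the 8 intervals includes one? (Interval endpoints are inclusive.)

Sort by right endpoint; whenever an interval is uncovered, place a point at its right end.
By right end: [3,4]  [3,5]  [5,6]  [8,9]  [9,12]  [7,13]  [13,14]  [15,16]
[3,4] uncovered → point at 4; [5,6] uncovered → point at 6; [8,9] uncovered → point at 9; [13,14] uncovered → point at 14; [15,16] uncovered → point at 16.
Points: 4, 6, 9, 14, 16 (5 total).

5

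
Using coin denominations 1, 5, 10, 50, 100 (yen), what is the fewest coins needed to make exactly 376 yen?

376 = 3×100 + 1×50 + 2×10 + 1×5 + 1×1
Total coins = 3 + 1 + 2 + 1 + 1 = 8

8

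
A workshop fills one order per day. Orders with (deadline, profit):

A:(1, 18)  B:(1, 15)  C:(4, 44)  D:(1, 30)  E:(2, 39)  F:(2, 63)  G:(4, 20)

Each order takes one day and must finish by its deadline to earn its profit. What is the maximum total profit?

166

Sort by profit descending; place each in the latest free slot ≤ its deadline.
By profit: F(d2,63), C(d4,44), E(d2,39), D(d1,30), G(d4,20), A(d1,18), B(d1,15)
F→slot 2; C→slot 4; E→slot 1; D skipped; G→slot 3; A skipped; B skipped.
Profit = 39 + 63 + 20 + 44 = 166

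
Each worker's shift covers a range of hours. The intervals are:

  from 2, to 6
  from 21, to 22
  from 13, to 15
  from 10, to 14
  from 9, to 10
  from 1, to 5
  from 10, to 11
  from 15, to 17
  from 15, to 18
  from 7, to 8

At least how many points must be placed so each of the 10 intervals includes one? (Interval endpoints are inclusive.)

Process intervals by earliest right end; each time one isn't hit yet, stab at its right endpoint.
By right end: [1,5]  [2,6]  [7,8]  [9,10]  [10,11]  [10,14]  [13,15]  [15,17]  [15,18]  [21,22]
[1,5] uncovered → point at 5; [7,8] uncovered → point at 8; [9,10] uncovered → point at 10; [13,15] uncovered → point at 15; [21,22] uncovered → point at 22.
Points: 5, 8, 10, 15, 22 (5 total).

5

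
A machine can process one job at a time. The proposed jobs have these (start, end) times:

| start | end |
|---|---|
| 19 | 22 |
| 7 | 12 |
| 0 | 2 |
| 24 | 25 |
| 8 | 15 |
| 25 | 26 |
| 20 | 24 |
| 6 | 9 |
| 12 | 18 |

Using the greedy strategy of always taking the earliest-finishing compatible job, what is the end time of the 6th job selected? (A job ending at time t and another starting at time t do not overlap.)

Sort by end time and greedily take each interval whose start is ≥ the last chosen end.
By end time: (0,2), (6,9), (7,12), (8,15), (12,18), (19,22), (20,24), (24,25), (25,26).
Pick (0,2); next start ≥ 2 → (6,9); next start ≥ 9 → (12,18); next start ≥ 18 → (19,22); next start ≥ 22 → (24,25); next start ≥ 25 → (25,26).
Selected: (0,2) (6,9) (12,18) (19,22) (24,25) (25,26)

26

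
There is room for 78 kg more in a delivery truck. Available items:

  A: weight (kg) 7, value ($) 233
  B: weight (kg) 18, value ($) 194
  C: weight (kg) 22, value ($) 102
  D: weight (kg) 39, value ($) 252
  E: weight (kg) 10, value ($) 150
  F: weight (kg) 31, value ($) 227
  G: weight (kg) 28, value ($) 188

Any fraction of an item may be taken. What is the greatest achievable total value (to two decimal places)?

884.57

Sort by value per unit weight and fill in that order.
Ratios (sorted): A 33.29, E 15.00, B 10.78, F 7.32, G 6.71, D 6.46, C 4.64
take A (7 @ 233); take E (10 @ 150); take B (18 @ 194); take F (31 @ 227); take 12/28 of G → 80.57. Capacity used 78/78.
Total value = 884.57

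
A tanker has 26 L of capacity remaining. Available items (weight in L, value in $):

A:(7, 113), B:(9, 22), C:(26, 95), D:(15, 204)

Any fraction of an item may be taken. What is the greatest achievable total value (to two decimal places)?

331.62

Sort by value per unit weight and fill in that order.
Ratios (sorted): A 16.14, D 13.60, C 3.65, B 2.44
take A (7 @ 113); take D (15 @ 204); take 4/26 of C → 14.62. Capacity used 26/26.
Total value = 331.62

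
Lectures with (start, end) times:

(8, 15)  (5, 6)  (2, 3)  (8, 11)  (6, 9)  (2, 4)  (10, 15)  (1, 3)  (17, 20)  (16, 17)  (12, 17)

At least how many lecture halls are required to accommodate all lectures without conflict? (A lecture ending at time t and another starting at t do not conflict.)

3

The answer is the maximum number of intervals overlapping at any instant.
Events (time:±→running): 1:+→1 2:+→2 2:+→3 … peak 3.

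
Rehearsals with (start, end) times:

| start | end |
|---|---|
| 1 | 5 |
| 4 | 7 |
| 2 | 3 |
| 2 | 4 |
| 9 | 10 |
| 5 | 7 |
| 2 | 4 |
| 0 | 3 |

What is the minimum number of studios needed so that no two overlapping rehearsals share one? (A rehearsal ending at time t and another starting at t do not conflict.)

5

starts: [0, 1, 2, 2, 2, 4, 5, 9]
ends:   [3, 3, 4, 4, 5, 7, 7, 10]
s0→1 s1→2 s2→3 s2→4 s2→5  — peak 5.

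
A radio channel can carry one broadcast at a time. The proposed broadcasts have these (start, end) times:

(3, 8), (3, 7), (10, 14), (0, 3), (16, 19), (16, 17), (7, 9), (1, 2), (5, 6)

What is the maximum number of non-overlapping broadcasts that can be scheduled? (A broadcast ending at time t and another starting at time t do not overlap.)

Greedy by earliest finish: after sorting by end time, pick each interval compatible with the last pick.
By end time: (1,2), (0,3), (5,6), (3,7), (3,8), (7,9), (10,14), (16,17), (16,19).
Pick (1,2); next start ≥ 2 → (5,6); next start ≥ 6 → (7,9); next start ≥ 9 → (10,14); next start ≥ 14 → (16,17).
Selected 5 broadcasts.

5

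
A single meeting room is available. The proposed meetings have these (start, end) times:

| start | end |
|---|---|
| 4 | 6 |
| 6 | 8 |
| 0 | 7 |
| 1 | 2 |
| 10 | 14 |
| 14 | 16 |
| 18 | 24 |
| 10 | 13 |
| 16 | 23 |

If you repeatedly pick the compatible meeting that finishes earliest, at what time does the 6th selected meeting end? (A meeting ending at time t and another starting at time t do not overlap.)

Sort by end time and greedily take each interval whose start is ≥ the last chosen end.
By end time: (1,2), (4,6), (0,7), (6,8), (10,13), (10,14), (14,16), (16,23), (18,24).
Pick (1,2); next start ≥ 2 → (4,6); next start ≥ 6 → (6,8); next start ≥ 8 → (10,13); next start ≥ 13 → (14,16); next start ≥ 16 → (16,23).
Selected: (1,2) (4,6) (6,8) (10,13) (14,16) (16,23)

23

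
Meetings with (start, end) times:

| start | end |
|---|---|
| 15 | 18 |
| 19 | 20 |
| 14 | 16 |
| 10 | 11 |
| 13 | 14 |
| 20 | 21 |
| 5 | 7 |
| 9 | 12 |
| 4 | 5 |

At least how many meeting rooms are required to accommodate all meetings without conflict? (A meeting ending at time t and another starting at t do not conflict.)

The answer is the maximum number of intervals overlapping at any instant.
starts: [4, 5, 9, 10, 13, 14, 15, 19, 20]
ends:   [5, 7, 11, 12, 14, 16, 18, 20, 21]
s4→1 e5→0 s5→1 e7→0 s9→1 s10→2  — peak 2.

2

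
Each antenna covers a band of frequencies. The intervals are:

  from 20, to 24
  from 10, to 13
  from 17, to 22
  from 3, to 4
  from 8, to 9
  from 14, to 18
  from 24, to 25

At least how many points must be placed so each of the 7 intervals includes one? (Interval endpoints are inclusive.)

Process intervals by earliest right end; each time one isn't hit yet, stab at its right endpoint.
By right end: [3,4]  [8,9]  [10,13]  [14,18]  [17,22]  [20,24]  [24,25]
[3,4] uncovered → point at 4; [8,9] uncovered → point at 9; [10,13] uncovered → point at 13; [14,18] uncovered → point at 18; [20,24] uncovered → point at 24.
Points: 4, 9, 13, 18, 24 (5 total).

5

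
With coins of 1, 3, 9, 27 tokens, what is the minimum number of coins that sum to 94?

94 − 3×27→13 − 1×9→4 − 1×3→1 − 1×1→0
Total coins = 3 + 1 + 1 + 1 = 6

6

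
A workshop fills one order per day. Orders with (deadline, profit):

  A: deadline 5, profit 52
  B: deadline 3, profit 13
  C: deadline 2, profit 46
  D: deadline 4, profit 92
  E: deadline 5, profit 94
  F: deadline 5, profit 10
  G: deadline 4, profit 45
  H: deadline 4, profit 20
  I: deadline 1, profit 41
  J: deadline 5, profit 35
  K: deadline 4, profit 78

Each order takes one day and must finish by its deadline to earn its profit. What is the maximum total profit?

Take jobs in profit order; each goes to the latest open slot no later than its deadline.
Profit order: E=94 D=92 K=78 A=52 C=46 G=45 I=41 J=35 H=20 B=13 F=10
Assign: E→slot 5, D→slot 4, K→slot 3, A→slot 2, C→slot 1, G skipped, I skipped, J skipped, H skipped, B skipped, F skipped.
Slots: [1:C] [2:A] [3:K] [4:D] [5:E]
Profit = 46 + 52 + 78 + 92 + 94 = 362

362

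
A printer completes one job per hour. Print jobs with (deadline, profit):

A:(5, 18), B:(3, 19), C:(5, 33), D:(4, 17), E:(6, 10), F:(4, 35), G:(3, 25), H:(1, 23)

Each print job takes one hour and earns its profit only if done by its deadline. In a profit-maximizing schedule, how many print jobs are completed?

Take jobs in profit order; each goes to the latest open slot no later than its deadline.
By profit: F(d4,35), C(d5,33), G(d3,25), H(d1,23), B(d3,19), A(d5,18), D(d4,17), E(d6,10)
F→slot 4; C→slot 5; G→slot 3; H→slot 1; B→slot 2; A skipped; D skipped; E→slot 6.
6 of 8 scheduled.

6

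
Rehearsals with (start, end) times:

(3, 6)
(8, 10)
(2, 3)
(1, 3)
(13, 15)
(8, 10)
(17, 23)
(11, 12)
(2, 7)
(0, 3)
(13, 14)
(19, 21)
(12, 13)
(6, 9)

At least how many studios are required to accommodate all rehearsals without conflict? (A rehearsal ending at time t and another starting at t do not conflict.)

Count concurrent intervals with a sweep; the peak is the room count.
starts: [0, 1, 2, 2, 3, 6, 8, 8, 11, 12, 13, 13, 17, 19]
ends:   [3, 3, 3, 6, 7, 9, 10, 10, 12, 13, 14, 15, 21, 23]
s0→1 s1→2 s2→3 s2→4  — peak 4.

4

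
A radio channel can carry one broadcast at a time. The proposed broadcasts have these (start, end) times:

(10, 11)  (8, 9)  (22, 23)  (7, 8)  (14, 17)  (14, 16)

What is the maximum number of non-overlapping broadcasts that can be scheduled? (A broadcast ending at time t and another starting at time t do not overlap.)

By end time: (7,8), (8,9), (10,11), (14,16), (14,17), (22,23).
Pick (7,8); next start ≥ 8 → (8,9); next start ≥ 9 → (10,11); next start ≥ 11 → (14,16); next start ≥ 16 → (22,23).
Selected 5 broadcasts.

5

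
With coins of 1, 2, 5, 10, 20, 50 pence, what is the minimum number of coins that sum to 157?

5

157 − 3×50→7 − 1×5→2 − 1×2→0
Total coins = 3 + 1 + 1 = 5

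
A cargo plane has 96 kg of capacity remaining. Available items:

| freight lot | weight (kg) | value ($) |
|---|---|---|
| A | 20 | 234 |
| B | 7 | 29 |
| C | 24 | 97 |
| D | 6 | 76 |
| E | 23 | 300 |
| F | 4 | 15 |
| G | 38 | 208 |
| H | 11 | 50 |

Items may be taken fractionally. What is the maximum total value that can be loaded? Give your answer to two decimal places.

858.91

Greedy by value/weight ratio, highest first.
Ratios (sorted): E 13.04, D 12.67, A 11.70, G 5.47, H 4.55, B 4.14, C 4.04, F 3.75
take E (23 @ 300); take D (6 @ 76); take A (20 @ 234); take G (38 @ 208); take 9/11 of H → 40.91. Capacity used 96/96.
Total value = 858.91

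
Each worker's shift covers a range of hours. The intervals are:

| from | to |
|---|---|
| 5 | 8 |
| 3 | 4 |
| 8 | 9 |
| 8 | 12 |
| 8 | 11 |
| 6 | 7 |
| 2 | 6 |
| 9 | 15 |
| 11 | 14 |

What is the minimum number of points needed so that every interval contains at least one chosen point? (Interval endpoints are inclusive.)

By right end: [3,4]  [2,6]  [6,7]  [5,8]  [8,9]  [8,11]  [8,12]  [11,14]  [9,15]
[3,4] uncovered → point at 4; [6,7] uncovered → point at 7; [8,9] uncovered → point at 9; [11,14] uncovered → point at 14.
Points: 4, 7, 9, 14 (4 total).

4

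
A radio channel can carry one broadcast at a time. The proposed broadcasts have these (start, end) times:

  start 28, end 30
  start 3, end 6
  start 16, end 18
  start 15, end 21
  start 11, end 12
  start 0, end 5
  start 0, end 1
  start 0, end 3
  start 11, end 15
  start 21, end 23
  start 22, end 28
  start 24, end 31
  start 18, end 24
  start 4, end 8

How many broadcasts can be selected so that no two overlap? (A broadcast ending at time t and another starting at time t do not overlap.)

Sort by end time and greedily take each interval whose start is ≥ the last chosen end.
By end time: (0,1), (0,3), (0,5), (3,6), (4,8), (11,12), (11,15), (16,18), (15,21), (21,23), (18,24), (22,28), (28,30), (24,31).
Pick (0,1); next start ≥ 1 → (3,6); next start ≥ 6 → (11,12); next start ≥ 12 → (16,18); next start ≥ 18 → (21,23); next start ≥ 23 → (28,30).
Selected 6 broadcasts.

6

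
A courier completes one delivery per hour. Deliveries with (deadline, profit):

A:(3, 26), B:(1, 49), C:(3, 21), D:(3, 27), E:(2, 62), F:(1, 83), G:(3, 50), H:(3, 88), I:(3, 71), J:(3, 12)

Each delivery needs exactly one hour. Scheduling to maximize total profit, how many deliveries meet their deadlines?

Sort by profit descending; place each in the latest free slot ≤ its deadline.
Profit order: H=88 F=83 I=71 E=62 G=50 B=49 D=27 A=26 C=21 J=12
Assign: H→slot 3, F→slot 1, I→slot 2, E skipped, G skipped, B skipped, D skipped, A skipped, C skipped, J skipped.
Slots: [1:F] [2:I] [3:H]
3 of 10 scheduled.

3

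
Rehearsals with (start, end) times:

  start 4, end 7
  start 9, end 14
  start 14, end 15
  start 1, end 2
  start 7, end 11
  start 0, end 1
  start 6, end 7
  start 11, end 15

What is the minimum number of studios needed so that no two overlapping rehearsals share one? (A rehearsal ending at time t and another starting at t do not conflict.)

2

Events (time:±→running): 0:+→1 1:-→0 1:+→1 2:-→0 4:+→1 6:+→2 … peak 2.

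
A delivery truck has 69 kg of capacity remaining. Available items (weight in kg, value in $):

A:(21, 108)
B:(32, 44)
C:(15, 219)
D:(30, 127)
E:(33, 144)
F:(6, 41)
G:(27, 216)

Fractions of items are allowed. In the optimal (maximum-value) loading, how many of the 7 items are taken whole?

Sort by value per unit weight and fill in that order.
Order: C (219/15=14.60) > G (216/27=8.00) > F (41/6=6.83) > A (108/21=5.14) > E (144/33=4.36) > D (127/30=4.23) > B (44/32=1.38)
Fill: take C (15 @ 219) → take G (27 @ 216) → take F (6 @ 41) → take A (21 @ 108); 69/69 used.
4 item(s) taken whole.

4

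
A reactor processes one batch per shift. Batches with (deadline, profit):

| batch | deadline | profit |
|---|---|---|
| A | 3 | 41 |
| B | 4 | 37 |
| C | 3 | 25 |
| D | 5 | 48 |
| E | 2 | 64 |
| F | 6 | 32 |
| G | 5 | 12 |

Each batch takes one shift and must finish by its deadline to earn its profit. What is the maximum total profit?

247

Take jobs in profit order; each goes to the latest open slot no later than its deadline.
Profit order: E=64 D=48 A=41 B=37 F=32 C=25 G=12
Assign: E→slot 2, D→slot 5, A→slot 3, B→slot 4, F→slot 6, C→slot 1, G skipped.
Slots: [1:C] [2:E] [3:A] [4:B] [5:D] [6:F]
Profit = 25 + 64 + 41 + 37 + 48 + 32 = 247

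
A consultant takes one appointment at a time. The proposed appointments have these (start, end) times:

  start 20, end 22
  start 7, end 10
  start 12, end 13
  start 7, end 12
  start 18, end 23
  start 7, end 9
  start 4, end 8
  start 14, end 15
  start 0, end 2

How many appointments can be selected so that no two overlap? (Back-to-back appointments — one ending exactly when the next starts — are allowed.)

Sort by end time and greedily take each interval whose start is ≥ the last chosen end.
Sorted by end: (0,2)  (4,8)  (7,9)  (7,10)  (7,12)  (12,13)  (14,15)  (20,22)  (18,23)
take (0,2); take (4,8); take (12,13); take (14,15); take (20,22).
Selected 5 appointments.

5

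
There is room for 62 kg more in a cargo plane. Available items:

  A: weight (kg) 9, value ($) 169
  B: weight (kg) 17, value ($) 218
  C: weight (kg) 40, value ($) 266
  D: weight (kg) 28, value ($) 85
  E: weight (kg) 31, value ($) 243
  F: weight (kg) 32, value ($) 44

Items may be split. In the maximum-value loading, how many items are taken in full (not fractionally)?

3

Ratios (sorted): A 18.78, B 12.82, E 7.84, C 6.65, D 3.04, F 1.38
take A (9 @ 169); take B (17 @ 218); take E (31 @ 243); take 5/40 of C → 33.25. Capacity used 62/62.
3 item(s) taken whole; one partial (take 5/40 of C).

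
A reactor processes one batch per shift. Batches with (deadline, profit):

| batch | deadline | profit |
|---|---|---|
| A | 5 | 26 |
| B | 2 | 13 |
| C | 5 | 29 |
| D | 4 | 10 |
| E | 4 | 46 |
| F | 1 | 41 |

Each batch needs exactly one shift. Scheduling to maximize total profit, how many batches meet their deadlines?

Take jobs in profit order; each goes to the latest open slot no later than its deadline.
By profit: E(d4,46), F(d1,41), C(d5,29), A(d5,26), B(d2,13), D(d4,10)
E→slot 4; F→slot 1; C→slot 5; A→slot 3; B→slot 2; D skipped.
5 of 6 scheduled.

5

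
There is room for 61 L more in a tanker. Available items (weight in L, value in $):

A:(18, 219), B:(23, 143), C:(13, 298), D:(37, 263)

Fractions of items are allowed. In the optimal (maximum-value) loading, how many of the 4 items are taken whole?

Greedy by value/weight ratio, highest first.
Order: C (298/13=22.92) > A (219/18=12.17) > D (263/37=7.11) > B (143/23=6.22)
Fill: take C (13 @ 298) → take A (18 @ 219) → take 30/37 of D → 213.24; 61/61 used.
2 item(s) taken whole; one partial (take 30/37 of D).

2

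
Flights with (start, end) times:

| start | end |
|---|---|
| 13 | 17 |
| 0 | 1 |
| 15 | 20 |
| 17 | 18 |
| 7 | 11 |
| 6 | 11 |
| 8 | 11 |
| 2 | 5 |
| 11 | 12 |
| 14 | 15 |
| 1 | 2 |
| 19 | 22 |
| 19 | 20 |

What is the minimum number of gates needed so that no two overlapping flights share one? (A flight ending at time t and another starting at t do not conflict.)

3

starts: [0, 1, 2, 6, 7, 8, 11, 13, 14, 15, 17, 19, 19]
ends:   [1, 2, 5, 11, 11, 11, 12, 15, 17, 18, 20, 20, 22]
s0→1 e1→0 s1→1 e2→0 s2→1 e5→0 s6→1 s7→2 s8→3  — peak 3.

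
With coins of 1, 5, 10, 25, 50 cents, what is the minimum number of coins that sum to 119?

Greedy: take as many of the largest coin as possible, then repeat with the remainder.
119 − 2×50→19 − 1×10→9 − 1×5→4 − 4×1→0
Total coins = 2 + 1 + 1 + 4 = 8

8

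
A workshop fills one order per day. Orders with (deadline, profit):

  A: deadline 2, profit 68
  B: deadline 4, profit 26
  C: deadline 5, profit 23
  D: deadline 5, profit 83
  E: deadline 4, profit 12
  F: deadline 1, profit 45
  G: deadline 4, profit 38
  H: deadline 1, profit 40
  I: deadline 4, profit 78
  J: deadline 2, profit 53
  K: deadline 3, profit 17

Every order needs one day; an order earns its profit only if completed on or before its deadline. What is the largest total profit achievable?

320

Profit order: D=83 I=78 A=68 J=53 F=45 H=40 G=38 B=26 C=23 K=17 E=12
Assign: D→slot 5, I→slot 4, A→slot 2, J→slot 1, F skipped, H skipped, G→slot 3, B skipped, C skipped, K skipped, E skipped.
Slots: [1:J] [2:A] [3:G] [4:I] [5:D]
Profit = 53 + 68 + 38 + 78 + 83 = 320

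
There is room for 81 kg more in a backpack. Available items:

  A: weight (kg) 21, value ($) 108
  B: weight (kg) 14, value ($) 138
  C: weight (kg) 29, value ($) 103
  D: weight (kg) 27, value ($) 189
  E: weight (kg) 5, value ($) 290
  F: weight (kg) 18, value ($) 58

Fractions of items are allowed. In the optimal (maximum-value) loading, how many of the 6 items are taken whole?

Sort by value per unit weight and fill in that order.
Order: E (290/5=58.00) > B (138/14=9.86) > D (189/27=7.00) > A (108/21=5.14) > C (103/29=3.55) > F (58/18=3.22)
Fill: take E (5 @ 290) → take B (14 @ 138) → take D (27 @ 189) → take A (21 @ 108) → take 14/29 of C → 49.72; 81/81 used.
4 item(s) taken whole; one partial (take 14/29 of C).

4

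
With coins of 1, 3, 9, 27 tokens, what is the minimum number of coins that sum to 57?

3

57 = 2×27 + 1×3
Total coins = 2 + 1 = 3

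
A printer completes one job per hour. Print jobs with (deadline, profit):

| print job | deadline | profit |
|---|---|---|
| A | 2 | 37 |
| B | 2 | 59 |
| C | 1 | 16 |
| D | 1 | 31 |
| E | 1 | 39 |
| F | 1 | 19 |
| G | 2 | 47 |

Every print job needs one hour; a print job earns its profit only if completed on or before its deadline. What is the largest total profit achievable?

Sort by profit descending; place each in the latest free slot ≤ its deadline.
By profit: B(d2,59), G(d2,47), E(d1,39), A(d2,37), D(d1,31), F(d1,19), C(d1,16)
B→slot 2; G→slot 1; E skipped; A skipped; D skipped; F skipped; C skipped.
Profit = 47 + 59 = 106

106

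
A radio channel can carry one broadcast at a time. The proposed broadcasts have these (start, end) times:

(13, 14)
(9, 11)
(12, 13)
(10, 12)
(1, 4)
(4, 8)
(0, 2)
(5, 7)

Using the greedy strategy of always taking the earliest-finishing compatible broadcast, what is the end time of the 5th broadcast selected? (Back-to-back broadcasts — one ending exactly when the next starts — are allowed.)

Order by finish time; keep every interval that doesn't clash with the previous kept one.
By end time: (0,2), (1,4), (5,7), (4,8), (9,11), (10,12), (12,13), (13,14).
Pick (0,2); next start ≥ 2 → (5,7); next start ≥ 7 → (9,11); next start ≥ 11 → (12,13); next start ≥ 13 → (13,14).
Selected: (0,2) (5,7) (9,11) (12,13) (13,14)

14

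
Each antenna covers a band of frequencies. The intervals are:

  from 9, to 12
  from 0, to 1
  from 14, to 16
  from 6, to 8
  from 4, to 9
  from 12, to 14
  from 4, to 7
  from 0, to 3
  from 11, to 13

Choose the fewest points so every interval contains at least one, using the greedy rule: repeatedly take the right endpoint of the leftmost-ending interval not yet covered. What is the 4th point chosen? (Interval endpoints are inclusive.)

16

Process intervals by earliest right end; each time one isn't hit yet, stab at its right endpoint.
Sorted: [0,1] [0,3] [4,7] [6,8] [4,9] [9,12] [11,13] [12,14] [14,16]
{[0,1],[0,3]} hit by 1; {[4,7],[6,8],[4,9]} hit by 7; {[9,12],[11,13],[12,14]} hit by 12; {[14,16]} hit by 16.
Points: 1, 7, 12, 16 (4 total).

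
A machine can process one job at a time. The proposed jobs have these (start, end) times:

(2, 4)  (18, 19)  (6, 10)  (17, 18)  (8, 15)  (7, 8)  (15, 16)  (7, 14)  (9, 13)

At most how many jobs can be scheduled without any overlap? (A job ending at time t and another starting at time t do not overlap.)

Sort by end time and greedily take each interval whose start is ≥ the last chosen end.
Sorted by end: (2,4)  (7,8)  (6,10)  (9,13)  (7,14)  (8,15)  (15,16)  (17,18)  (18,19)
take (2,4); take (7,8); take (9,13); skip (7,14); skip (8,15); take (15,16); take (17,18); take (18,19).
Selected 6 jobs.

6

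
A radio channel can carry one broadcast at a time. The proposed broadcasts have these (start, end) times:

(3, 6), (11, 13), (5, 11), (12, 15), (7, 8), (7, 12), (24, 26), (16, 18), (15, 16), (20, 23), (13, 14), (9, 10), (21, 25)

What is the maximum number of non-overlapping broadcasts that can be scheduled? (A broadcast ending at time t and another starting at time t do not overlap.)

Greedy by earliest finish: after sorting by end time, pick each interval compatible with the last pick.
By end time: (3,6), (7,8), (9,10), (5,11), (7,12), (11,13), (13,14), (12,15), (15,16), (16,18), (20,23), (21,25), (24,26).
Pick (3,6); next start ≥ 6 → (7,8); next start ≥ 8 → (9,10); next start ≥ 10 → (11,13); next start ≥ 13 → (13,14); next start ≥ 14 → (15,16); next start ≥ 16 → (16,18); next start ≥ 18 → (20,23); next start ≥ 23 → (24,26).
Selected 9 broadcasts.

9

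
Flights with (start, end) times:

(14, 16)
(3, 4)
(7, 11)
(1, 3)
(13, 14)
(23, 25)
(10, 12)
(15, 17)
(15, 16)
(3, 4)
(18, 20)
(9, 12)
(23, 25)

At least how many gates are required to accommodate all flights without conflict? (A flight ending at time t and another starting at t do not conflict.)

3

Events (time:±→running): 1:+→1 3:-→0 3:+→1 3:+→2 4:-→1 4:-→0 7:+→1 9:+→2 10:+→3 … peak 3.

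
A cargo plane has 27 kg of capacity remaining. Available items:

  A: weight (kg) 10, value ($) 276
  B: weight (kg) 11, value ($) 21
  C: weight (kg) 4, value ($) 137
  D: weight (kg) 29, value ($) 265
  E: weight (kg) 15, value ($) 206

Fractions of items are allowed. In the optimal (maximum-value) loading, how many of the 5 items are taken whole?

Sort by value per unit weight and fill in that order.
Order: C (137/4=34.25) > A (276/10=27.60) > E (206/15=13.73) > D (265/29=9.14) > B (21/11=1.91)
Fill: take C (4 @ 137) → take A (10 @ 276) → take 13/15 of E → 178.53; 27/27 used.
2 item(s) taken whole; one partial (take 13/15 of E).

2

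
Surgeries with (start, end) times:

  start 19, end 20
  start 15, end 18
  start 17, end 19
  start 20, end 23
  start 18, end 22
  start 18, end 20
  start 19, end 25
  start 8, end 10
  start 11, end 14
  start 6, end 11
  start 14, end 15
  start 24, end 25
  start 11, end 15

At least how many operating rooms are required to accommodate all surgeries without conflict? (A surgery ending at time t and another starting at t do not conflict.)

4

Events (time:±→running): 6:+→1 8:+→2 10:-→1 11:-→0 11:+→1 11:+→2 14:-→1 14:+→2 15:-→1 15:-→0 15:+→1 17:+→2 18:-→1 18:+→2 18:+→3 19:-→2 19:+→3 19:+→4 … peak 4.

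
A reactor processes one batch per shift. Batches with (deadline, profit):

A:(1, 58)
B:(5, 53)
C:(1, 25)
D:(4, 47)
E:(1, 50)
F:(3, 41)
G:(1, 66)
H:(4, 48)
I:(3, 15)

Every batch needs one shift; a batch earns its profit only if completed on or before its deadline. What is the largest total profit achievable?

255

Sort by profit descending; place each in the latest free slot ≤ its deadline.
Profit order: G=66 A=58 B=53 E=50 H=48 D=47 F=41 C=25 I=15
Assign: G→slot 1, A skipped, B→slot 5, E skipped, H→slot 4, D→slot 3, F→slot 2, C skipped, I skipped.
Slots: [1:G] [2:F] [3:D] [4:H] [5:B]
Profit = 66 + 41 + 47 + 48 + 53 = 255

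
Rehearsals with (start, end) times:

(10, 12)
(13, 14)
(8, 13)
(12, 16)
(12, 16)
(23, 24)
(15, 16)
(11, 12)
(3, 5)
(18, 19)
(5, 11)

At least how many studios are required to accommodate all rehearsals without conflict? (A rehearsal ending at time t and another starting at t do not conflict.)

3

starts: [3, 5, 8, 10, 11, 12, 12, 13, 15, 18, 23]
ends:   [5, 11, 12, 12, 13, 14, 16, 16, 16, 19, 24]
s3→1 e5→0 s5→1 s8→2 s10→3  — peak 3.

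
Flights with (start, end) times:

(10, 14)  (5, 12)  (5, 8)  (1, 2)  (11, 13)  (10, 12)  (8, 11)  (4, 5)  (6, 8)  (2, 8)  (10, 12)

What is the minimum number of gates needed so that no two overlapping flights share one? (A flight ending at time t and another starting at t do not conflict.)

Count concurrent intervals with a sweep; the peak is the room count.
starts: [1, 2, 4, 5, 5, 6, 8, 10, 10, 10, 11]
ends:   [2, 5, 8, 8, 8, 11, 12, 12, 12, 13, 14]
s1→1 e2→0 s2→1 s4→2 e5→1 s5→2 s5→3 s6→4 e8→3 e8→2 e8→1 s8→2 s10→3 s10→4 s10→5  — peak 5.

5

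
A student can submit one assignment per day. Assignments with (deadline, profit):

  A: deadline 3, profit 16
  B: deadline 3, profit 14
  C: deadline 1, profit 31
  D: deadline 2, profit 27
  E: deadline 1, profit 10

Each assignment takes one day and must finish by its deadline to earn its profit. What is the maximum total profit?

74

Sort by profit descending; place each in the latest free slot ≤ its deadline.
By profit: C(d1,31), D(d2,27), A(d3,16), B(d3,14), E(d1,10)
C→slot 1; D→slot 2; A→slot 3; B skipped; E skipped.
Profit = 31 + 27 + 16 = 74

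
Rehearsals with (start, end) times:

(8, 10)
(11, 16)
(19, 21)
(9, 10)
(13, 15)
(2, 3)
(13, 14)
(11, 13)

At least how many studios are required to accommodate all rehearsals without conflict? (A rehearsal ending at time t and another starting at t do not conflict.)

Count concurrent intervals with a sweep; the peak is the room count.
starts: [2, 8, 9, 11, 11, 13, 13, 19]
ends:   [3, 10, 10, 13, 14, 15, 16, 21]
s2→1 e3→0 s8→1 s9→2 e10→1 e10→0 s11→1 s11→2 e13→1 s13→2 s13→3  — peak 3.

3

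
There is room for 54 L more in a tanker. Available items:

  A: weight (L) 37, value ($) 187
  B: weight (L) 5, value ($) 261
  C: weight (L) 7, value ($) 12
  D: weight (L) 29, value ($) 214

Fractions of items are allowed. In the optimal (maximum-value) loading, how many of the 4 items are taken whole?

2

Sort by value per unit weight and fill in that order.
Order: B (261/5=52.20) > D (214/29=7.38) > A (187/37=5.05) > C (12/7=1.71)
Fill: take B (5 @ 261) → take D (29 @ 214) → take 20/37 of A → 101.08; 54/54 used.
2 item(s) taken whole; one partial (take 20/37 of A).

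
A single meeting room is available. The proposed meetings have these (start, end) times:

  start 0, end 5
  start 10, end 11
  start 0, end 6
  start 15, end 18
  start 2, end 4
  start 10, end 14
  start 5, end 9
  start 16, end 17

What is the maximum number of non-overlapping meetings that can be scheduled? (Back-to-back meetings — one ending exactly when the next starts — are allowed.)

4

Greedy by earliest finish: after sorting by end time, pick each interval compatible with the last pick.
Sorted by end: (2,4)  (0,5)  (0,6)  (5,9)  (10,11)  (10,14)  (16,17)  (15,18)
take (2,4); skip (0,5); skip (0,6); take (5,9); take (10,11); skip (10,14); take (16,17).
Selected 4 meetings.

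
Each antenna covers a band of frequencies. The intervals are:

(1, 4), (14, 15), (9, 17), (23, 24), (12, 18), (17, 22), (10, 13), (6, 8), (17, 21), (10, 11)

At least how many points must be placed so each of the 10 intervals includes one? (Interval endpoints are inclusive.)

Process intervals by earliest right end; each time one isn't hit yet, stab at its right endpoint.
Sorted: [1,4] [6,8] [10,11] [10,13] [14,15] [9,17] [12,18] [17,21] [17,22] [23,24]
{[1,4]} hit by 4; {[6,8]} hit by 8; {[10,11],[10,13]} hit by 11; {[14,15],[9,17],[12,18]} hit by 15; {[17,21],[17,22]} hit by 21; {[23,24]} hit by 24.
Points: 4, 8, 11, 15, 21, 24 (6 total).

6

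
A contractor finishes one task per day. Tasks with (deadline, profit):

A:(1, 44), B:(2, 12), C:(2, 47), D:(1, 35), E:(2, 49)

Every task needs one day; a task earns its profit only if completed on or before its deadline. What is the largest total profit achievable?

Profit order: E=49 C=47 A=44 D=35 B=12
Assign: E→slot 2, C→slot 1, A skipped, D skipped, B skipped.
Slots: [1:C] [2:E]
Profit = 47 + 49 = 96

96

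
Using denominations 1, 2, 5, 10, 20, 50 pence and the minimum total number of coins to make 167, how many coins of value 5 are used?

1

Greedy: take as many of the largest coin as possible, then repeat with the remainder.
167 = 3×50 + 1×10 + 1×5 + 1×2
Count of 5: 1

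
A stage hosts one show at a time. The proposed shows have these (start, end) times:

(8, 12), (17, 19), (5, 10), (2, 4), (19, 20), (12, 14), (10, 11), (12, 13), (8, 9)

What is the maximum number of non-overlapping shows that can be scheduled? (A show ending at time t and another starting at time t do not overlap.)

Sort by end time and greedily take each interval whose start is ≥ the last chosen end.
By end time: (2,4), (8,9), (5,10), (10,11), (8,12), (12,13), (12,14), (17,19), (19,20).
Pick (2,4); next start ≥ 4 → (8,9); next start ≥ 9 → (10,11); next start ≥ 11 → (12,13); next start ≥ 13 → (17,19); next start ≥ 19 → (19,20).
Selected 6 shows.

6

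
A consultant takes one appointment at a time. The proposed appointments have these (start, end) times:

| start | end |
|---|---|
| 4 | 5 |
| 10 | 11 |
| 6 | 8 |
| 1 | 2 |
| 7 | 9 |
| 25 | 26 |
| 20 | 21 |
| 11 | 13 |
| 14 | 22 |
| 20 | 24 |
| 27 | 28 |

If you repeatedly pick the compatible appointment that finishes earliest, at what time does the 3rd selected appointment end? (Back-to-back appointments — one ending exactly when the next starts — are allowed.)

Order by finish time; keep every interval that doesn't clash with the previous kept one.
By end time: (1,2), (4,5), (6,8), (7,9), (10,11), (11,13), (20,21), (14,22), (20,24), (25,26), (27,28).
Pick (1,2); next start ≥ 2 → (4,5); next start ≥ 5 → (6,8); next start ≥ 8 → (10,11); next start ≥ 11 → (11,13); next start ≥ 13 → (20,21); next start ≥ 21 → (25,26); next start ≥ 26 → (27,28).
Selected: (1,2) (4,5) (6,8) (10,11) (11,13) (20,21) (25,26) (27,28)

8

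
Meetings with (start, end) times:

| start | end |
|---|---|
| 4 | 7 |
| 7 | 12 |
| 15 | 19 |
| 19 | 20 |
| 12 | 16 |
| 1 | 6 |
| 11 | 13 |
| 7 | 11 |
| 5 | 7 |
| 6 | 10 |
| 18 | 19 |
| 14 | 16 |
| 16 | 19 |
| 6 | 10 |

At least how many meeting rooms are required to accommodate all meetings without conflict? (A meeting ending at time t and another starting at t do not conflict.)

Count concurrent intervals with a sweep; the peak is the room count.
starts: [1, 4, 5, 6, 6, 7, 7, 11, 12, 14, 15, 16, 18, 19]
ends:   [6, 7, 7, 10, 10, 11, 12, 13, 16, 16, 19, 19, 19, 20]
s1→1 s4→2 s5→3 e6→2 s6→3 s6→4  — peak 4.

4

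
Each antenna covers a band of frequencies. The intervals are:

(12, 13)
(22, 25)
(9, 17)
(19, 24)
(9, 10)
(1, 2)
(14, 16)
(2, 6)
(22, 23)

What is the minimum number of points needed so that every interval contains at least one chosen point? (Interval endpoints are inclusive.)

5

Process intervals by earliest right end; each time one isn't hit yet, stab at its right endpoint.
By right end: [1,2]  [2,6]  [9,10]  [12,13]  [14,16]  [9,17]  [22,23]  [19,24]  [22,25]
[1,2] uncovered → point at 2; [9,10] uncovered → point at 10; [12,13] uncovered → point at 13; [14,16] uncovered → point at 16; [22,23] uncovered → point at 23.
Points: 2, 10, 13, 16, 23 (5 total).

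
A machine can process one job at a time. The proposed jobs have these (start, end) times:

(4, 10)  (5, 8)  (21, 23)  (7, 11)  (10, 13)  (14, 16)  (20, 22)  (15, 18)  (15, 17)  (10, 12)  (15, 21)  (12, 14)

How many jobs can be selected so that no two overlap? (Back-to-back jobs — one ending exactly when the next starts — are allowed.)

By end time: (5,8), (4,10), (7,11), (10,12), (10,13), (12,14), (14,16), (15,17), (15,18), (15,21), (20,22), (21,23).
Pick (5,8); next start ≥ 8 → (10,12); next start ≥ 12 → (12,14); next start ≥ 14 → (14,16); next start ≥ 16 → (20,22).
Selected 5 jobs.

5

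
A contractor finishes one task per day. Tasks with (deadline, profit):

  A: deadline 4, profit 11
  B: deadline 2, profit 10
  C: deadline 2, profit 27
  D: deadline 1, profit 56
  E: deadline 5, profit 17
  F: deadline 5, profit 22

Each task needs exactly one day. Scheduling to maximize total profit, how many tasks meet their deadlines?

Sort by profit descending; place each in the latest free slot ≤ its deadline.
By profit: D(d1,56), C(d2,27), F(d5,22), E(d5,17), A(d4,11), B(d2,10)
D→slot 1; C→slot 2; F→slot 5; E→slot 4; A→slot 3; B skipped.
5 of 6 scheduled.

5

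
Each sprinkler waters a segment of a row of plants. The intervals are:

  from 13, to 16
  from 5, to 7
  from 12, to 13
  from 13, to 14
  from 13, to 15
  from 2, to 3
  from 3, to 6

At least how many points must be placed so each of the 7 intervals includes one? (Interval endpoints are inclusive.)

3

Sorted: [2,3] [3,6] [5,7] [12,13] [13,14] [13,15] [13,16]
{[2,3],[3,6]} hit by 3; {[5,7]} hit by 7; {[12,13],[13,14],[13,15],[13,16]} hit by 13.
Points: 3, 7, 13 (3 total).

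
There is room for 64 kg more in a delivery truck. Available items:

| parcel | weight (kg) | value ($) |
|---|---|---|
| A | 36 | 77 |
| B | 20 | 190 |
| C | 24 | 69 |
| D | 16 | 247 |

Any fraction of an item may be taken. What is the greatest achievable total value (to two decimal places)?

Order: D (247/16=15.44) > B (190/20=9.50) > C (69/24=2.88) > A (77/36=2.14)
Fill: take D (16 @ 247) → take B (20 @ 190) → take C (24 @ 69) → take 4/36 of A → 8.56; 64/64 used.
Total value = 514.56

514.56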